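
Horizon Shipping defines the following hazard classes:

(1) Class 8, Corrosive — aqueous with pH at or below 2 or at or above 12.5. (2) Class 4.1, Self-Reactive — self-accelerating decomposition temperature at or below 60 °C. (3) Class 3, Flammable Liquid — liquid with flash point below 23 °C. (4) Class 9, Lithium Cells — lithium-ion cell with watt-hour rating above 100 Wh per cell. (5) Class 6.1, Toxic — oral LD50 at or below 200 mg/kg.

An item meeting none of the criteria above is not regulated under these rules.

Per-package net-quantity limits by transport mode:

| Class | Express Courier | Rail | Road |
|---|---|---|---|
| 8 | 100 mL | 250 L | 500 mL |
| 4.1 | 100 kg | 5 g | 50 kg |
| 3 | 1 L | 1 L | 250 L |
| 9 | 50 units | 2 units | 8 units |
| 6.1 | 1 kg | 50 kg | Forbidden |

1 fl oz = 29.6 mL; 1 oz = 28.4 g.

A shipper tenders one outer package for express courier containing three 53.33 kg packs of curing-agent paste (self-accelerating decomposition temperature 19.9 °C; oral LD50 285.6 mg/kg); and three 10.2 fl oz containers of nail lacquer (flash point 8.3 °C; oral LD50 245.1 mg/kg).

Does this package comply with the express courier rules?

Self-accelerating decomposition temperature 19.9 °C meets the Class 4.1 criterion (Self-Reactive), so the curing-agent paste is Class 4.1.
Nail lacquer: flash point 8.3 °C < 23 °C → Class 3 (Flammable Liquid).
Class 4.1 quantity: three 53.33 kg packs = 159.99 kg.
159.99 kg exceeds the express courier limit of 100 kg for Class 4.1.
Class 3 quantity: three 10.2 fl oz containers = 905.76 mL.
That is within the Class 3 express courier limit of 1 L.

No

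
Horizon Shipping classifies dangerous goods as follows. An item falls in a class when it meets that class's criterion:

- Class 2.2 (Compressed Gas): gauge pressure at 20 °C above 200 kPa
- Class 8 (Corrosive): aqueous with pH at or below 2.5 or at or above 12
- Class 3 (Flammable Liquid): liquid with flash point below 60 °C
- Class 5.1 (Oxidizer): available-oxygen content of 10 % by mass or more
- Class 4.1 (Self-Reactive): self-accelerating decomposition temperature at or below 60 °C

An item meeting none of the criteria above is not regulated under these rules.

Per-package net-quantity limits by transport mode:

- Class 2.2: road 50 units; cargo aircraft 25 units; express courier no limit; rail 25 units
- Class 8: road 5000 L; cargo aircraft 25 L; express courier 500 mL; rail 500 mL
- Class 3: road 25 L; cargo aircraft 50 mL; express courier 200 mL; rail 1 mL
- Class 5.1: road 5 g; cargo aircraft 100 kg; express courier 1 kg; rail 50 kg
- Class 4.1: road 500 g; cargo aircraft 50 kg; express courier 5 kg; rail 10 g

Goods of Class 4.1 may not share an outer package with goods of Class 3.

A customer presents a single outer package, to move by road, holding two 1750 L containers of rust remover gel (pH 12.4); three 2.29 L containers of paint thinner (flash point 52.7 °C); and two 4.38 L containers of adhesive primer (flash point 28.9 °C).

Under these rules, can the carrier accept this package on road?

The rust remover gel has pH 12.4, which is ≥ 12, so it is Class 8 (Corrosive).
The paint thinner has flash point 52.7 °C, which is < 60 °C, so it is Class 3 (Flammable Liquid).
The adhesive primer has flash point 28.9 °C, which is < 60 °C, so it is Class 3 (Flammable Liquid).
Class 3 net quantity: (three 2.29 L containers = 6.87 L) + (two 4.38 L containers = 8.76 L) = 15.63 L.
15.63 L ≤ 25 L (road limit, Class 3) — within limit.
Class 8 quantity: two 1750 L containers = 3500 L.
3500 L is within the road limit of 5000 L for Class 8.
The segregation rule (Class 4.1 with Class 3) does not apply to Class 3 with Class 8.
Every hazard class is within its road limit and no segregation rule is violated.

Yes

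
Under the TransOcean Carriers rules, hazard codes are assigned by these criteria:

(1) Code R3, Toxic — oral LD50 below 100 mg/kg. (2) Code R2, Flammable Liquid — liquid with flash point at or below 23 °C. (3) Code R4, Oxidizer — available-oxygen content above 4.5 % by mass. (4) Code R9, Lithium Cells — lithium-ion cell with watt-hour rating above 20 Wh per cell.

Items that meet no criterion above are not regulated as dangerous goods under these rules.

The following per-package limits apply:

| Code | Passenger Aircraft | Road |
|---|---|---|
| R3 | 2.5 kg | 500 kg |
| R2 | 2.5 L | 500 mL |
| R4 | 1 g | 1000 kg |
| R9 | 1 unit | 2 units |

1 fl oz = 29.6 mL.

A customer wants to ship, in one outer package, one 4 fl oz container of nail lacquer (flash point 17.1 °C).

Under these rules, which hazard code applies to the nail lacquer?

With flash point 17.1 °C (≤ 23 °C), the nail lacquer falls in Code R2.

Code R2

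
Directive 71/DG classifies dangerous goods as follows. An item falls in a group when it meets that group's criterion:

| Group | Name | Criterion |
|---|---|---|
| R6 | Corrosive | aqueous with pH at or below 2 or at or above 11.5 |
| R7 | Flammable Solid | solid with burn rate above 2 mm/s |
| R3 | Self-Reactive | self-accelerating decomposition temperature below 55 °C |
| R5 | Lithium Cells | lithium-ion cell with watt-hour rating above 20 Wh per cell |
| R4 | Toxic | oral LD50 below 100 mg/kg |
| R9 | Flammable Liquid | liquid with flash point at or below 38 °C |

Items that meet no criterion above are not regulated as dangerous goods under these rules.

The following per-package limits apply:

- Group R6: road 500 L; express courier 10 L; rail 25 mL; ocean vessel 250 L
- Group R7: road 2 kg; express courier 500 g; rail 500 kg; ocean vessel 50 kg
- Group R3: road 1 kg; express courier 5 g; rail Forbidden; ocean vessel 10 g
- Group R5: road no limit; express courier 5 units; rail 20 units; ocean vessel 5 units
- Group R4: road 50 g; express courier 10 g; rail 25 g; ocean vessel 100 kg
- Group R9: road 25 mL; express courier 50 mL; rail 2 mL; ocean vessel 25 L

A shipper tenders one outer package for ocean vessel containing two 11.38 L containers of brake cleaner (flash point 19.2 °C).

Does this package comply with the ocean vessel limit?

The brake cleaner has flash point 19.2 °C, which is ≤ 38 °C, so it is Group R9 (Flammable Liquid).
Group R9 quantity: two 11.38 L containers = 22.76 L.
22.76 L ≤ 25 L (ocean vessel limit, Group R9) — within limit.

Yes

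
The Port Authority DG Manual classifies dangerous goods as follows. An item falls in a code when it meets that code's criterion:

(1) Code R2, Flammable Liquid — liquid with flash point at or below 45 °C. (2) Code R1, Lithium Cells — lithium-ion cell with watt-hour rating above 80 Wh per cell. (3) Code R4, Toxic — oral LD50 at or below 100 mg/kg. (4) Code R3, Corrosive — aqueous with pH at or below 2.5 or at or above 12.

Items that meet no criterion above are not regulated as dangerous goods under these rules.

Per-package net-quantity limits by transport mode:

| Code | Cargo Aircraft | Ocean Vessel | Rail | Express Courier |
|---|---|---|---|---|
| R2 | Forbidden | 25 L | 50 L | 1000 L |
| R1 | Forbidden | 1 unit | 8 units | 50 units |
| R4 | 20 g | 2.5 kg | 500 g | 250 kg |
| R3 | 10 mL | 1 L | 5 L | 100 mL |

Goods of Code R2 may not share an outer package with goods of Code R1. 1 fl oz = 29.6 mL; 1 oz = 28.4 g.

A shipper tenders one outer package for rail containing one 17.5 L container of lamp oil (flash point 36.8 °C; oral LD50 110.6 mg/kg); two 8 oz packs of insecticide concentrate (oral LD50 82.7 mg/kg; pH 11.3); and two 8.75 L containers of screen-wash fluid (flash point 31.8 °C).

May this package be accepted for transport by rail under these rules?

Yes

Lamp oil: flash point 36.8 °C ≤ 45 °C → Code R2 (Flammable Liquid).
With oral LD50 82.7 mg/kg (≤ 100 mg/kg), the insecticide concentrate falls in Code R4.
With flash point 31.8 °C (≤ 45 °C), the screen-wash fluid falls in Code R2.
Total Code R2: 17.5 L + (two 8.75 L containers = 17.5 L) = 35 L.
35 L ≤ 50 L (rail limit, Code R2) — within limit.
Code R4 quantity: two 8 oz packs = 454.4 g.
454.4 g is within the rail limit of 500 g for Code R4.
The segregation rule (Code R2 with Code R1) does not apply to Code R2 with Code R4.
Every hazard code is within its rail limit and no segregation rule is violated.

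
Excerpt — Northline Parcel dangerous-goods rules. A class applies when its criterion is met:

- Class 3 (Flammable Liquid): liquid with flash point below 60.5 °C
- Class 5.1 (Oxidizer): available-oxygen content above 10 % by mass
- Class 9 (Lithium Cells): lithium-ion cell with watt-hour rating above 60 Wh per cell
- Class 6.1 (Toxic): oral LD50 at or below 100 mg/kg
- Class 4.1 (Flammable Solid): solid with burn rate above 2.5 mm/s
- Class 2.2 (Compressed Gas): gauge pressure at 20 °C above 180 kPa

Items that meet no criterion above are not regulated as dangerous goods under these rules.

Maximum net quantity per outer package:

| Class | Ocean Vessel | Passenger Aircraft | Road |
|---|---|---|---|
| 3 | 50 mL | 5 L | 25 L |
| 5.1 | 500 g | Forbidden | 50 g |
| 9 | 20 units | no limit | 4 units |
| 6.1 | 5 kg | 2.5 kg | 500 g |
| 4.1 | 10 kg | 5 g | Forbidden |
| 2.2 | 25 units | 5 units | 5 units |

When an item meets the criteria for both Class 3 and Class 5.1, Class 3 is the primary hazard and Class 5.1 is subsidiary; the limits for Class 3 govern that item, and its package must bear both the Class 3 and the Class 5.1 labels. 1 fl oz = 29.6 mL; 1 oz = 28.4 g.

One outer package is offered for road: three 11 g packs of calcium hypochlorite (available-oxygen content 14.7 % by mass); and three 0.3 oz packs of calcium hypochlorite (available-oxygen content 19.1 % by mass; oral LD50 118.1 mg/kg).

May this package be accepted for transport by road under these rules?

No

The calcium hypochlorite has available-oxygen content 14.7 % by mass, which is > 10 % by mass, so it is Class 5.1 (Oxidizer).
Calcium hypochlorite: available-oxygen content 19.1 % by mass > 10 % by mass → Class 5.1 (Oxidizer).
Class 5.1 net quantity: (three 11 g packs = 33 g) + (three 0.3 oz packs = 25.56 g) = 58.56 g.
58.56 g exceeds the road limit of 50 g for Class 5.1.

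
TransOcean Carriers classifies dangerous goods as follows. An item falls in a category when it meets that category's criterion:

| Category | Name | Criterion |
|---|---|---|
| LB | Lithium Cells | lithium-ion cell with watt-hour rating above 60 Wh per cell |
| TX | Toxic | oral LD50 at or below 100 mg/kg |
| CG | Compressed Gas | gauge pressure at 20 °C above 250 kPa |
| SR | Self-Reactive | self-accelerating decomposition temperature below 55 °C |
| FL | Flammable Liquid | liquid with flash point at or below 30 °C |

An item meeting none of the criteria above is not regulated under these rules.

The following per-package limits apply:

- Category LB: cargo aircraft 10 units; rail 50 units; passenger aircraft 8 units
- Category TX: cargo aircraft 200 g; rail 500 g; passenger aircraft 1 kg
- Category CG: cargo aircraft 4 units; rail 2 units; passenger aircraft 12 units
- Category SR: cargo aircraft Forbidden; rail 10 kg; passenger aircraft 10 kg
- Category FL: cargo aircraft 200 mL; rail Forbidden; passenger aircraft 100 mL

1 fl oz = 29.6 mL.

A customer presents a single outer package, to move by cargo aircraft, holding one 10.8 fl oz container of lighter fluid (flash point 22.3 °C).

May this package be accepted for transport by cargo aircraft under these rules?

No

With flash point 22.3 °C (≤ 30 °C), the lighter fluid falls in Category FL.
Category FL quantity: one 10.8 fl oz container = 319.68 mL.
That exceeds the Category FL cargo aircraft limit of 200 mL.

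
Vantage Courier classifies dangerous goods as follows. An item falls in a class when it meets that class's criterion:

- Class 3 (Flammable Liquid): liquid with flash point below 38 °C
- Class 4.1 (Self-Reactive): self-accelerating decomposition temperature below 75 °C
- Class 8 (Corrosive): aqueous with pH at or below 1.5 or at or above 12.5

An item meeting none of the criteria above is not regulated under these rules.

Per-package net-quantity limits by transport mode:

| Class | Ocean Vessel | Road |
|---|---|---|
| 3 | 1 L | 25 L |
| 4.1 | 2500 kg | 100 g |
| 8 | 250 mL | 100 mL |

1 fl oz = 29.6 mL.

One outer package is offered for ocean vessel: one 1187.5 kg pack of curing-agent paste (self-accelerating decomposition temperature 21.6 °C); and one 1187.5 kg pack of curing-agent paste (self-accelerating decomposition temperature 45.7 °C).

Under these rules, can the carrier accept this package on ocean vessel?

The curing-agent paste has self-accelerating decomposition temperature 21.6 °C, which is < 75 °C, so it is Class 4.1 (Self-Reactive).
Curing-agent paste: self-accelerating decomposition temperature 45.7 °C < 75 °C → Class 4.1 (Self-Reactive).
Class 4.1 net quantity: 1187.5 kg + 1187.5 kg = 2375 kg.
2375 kg ≤ 2500 kg (ocean vessel limit, Class 4.1) — within limit.

Yes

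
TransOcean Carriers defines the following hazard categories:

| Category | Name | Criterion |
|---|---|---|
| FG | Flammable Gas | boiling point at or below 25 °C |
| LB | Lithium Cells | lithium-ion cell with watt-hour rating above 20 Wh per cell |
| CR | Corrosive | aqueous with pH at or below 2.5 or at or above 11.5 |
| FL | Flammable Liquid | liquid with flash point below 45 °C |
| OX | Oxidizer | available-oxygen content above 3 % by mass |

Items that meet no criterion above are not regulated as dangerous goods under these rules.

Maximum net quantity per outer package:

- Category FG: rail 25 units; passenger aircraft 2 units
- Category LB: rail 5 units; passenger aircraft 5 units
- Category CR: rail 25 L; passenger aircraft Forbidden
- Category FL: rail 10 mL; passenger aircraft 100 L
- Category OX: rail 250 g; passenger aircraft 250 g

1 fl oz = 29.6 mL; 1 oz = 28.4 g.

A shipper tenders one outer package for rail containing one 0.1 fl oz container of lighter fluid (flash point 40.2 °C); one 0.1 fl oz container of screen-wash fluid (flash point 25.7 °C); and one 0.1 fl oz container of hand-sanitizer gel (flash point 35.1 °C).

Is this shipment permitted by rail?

Flash point 40.2 °C meets the Category FL criterion (Flammable Liquid), so the lighter fluid is Category FL.
Screen-wash fluid: flash point 25.7 °C < 45 °C → Category FL (Flammable Liquid).
Hand-sanitizer gel: flash point 35.1 °C < 45 °C → Category FL (Flammable Liquid).
Total Category FL: (one 0.1 fl oz container = 2.96 mL) + (one 0.1 fl oz container = 2.96 mL) + (one 0.1 fl oz container = 2.96 mL) = 8.88 mL.
8.88 mL is within the rail limit of 10 mL for Category FL.

Yes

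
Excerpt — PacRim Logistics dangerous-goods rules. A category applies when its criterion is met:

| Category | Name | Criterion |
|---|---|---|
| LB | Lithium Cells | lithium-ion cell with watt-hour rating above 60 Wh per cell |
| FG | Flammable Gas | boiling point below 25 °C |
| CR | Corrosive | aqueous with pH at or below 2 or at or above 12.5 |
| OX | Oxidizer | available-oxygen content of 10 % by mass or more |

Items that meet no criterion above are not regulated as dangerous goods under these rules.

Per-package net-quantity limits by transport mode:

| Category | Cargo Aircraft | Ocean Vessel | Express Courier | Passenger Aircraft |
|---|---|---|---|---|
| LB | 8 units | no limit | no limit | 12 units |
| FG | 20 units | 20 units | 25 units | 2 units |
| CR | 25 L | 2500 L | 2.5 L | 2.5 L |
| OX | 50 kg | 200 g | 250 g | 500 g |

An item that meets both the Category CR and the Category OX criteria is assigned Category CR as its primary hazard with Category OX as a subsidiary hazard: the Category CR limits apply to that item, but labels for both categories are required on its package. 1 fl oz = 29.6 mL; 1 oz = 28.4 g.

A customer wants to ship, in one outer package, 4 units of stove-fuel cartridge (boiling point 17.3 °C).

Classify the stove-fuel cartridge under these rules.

Category FG

Stove-fuel cartridge: boiling point 17.3 °C < 25 °C → Category FG (Flammable Gas).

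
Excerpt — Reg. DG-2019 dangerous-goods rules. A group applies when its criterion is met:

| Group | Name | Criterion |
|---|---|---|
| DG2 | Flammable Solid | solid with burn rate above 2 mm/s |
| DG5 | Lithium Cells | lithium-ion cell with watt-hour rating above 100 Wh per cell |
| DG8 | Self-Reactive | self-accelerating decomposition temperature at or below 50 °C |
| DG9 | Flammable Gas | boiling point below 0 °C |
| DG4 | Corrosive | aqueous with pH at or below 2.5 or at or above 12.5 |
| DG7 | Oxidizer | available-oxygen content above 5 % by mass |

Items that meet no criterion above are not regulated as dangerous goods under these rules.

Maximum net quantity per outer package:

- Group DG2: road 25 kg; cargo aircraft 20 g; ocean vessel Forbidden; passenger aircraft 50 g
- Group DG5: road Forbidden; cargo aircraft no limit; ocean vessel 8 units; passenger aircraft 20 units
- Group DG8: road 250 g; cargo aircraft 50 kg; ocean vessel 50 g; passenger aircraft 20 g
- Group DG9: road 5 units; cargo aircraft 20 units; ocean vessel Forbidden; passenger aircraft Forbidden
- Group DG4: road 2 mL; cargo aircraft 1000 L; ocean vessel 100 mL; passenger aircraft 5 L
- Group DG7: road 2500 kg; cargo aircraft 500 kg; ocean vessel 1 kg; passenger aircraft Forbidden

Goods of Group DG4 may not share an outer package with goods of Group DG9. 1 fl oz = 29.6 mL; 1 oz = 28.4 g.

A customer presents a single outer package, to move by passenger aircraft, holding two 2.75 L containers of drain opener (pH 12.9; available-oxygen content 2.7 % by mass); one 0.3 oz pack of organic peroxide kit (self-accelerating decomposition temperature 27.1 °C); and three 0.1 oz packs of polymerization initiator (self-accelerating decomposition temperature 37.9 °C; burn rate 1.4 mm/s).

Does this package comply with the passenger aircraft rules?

No

Drain opener: pH 12.9 ≥ 12.5 → Group DG4 (Corrosive).
Self-accelerating decomposition temperature 27.1 °C meets the Group DG8 criterion (Self-Reactive), so the organic peroxide kit is Group DG8.
With self-accelerating decomposition temperature 37.9 °C (≤ 50 °C), the polymerization initiator falls in Group DG8.
Total Group DG8: (one 0.3 oz pack = 8.52 g) + (three 0.1 oz packs = 8.52 g) = 17.04 g.
17.04 g is within the passenger aircraft limit of 20 g for Group DG8.
Group DG4 quantity: two 2.75 L containers = 5.5 L.
5.5 L exceeds the passenger aircraft limit of 5 L for Group DG4.
The segregation rule (Group DG4 with Group DG9) does not apply to Group DG8 with Group DG4.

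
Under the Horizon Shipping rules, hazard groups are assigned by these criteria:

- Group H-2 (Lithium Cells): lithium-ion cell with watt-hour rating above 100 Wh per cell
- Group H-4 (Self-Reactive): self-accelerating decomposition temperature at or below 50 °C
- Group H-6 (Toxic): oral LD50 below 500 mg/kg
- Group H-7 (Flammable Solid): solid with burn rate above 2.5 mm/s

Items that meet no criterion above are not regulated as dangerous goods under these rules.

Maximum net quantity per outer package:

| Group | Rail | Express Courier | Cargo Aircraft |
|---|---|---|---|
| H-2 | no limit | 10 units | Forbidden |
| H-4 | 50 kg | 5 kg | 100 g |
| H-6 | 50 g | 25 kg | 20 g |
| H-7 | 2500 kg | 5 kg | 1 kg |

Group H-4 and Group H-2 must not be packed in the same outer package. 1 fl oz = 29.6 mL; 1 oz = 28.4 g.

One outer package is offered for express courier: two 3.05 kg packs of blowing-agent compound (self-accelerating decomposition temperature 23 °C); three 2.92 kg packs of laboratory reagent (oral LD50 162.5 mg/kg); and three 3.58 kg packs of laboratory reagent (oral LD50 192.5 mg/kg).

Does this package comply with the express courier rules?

No

Blowing-agent compound: self-accelerating decomposition temperature 23 °C ≤ 50 °C → Group H-4 (Self-Reactive).
Oral LD50 162.5 mg/kg meets the Group H-6 criterion (Toxic), so the laboratory reagent is Group H-6.
Laboratory reagent: oral LD50 192.5 mg/kg < 500 mg/kg → Group H-6 (Toxic).
Group H-6 net quantity: (three 2.92 kg packs = 8.76 kg) + (three 3.58 kg packs = 10.74 kg) = 19.5 kg.
19.5 kg is within the express courier limit of 25 kg for Group H-6.
Group H-4 quantity: two 3.05 kg packs = 6.1 kg.
6.1 kg exceeds the express courier limit of 5 kg for Group H-4.
The segregation rule (Group H-4 with Group H-2) does not apply to Group H-6 with Group H-4.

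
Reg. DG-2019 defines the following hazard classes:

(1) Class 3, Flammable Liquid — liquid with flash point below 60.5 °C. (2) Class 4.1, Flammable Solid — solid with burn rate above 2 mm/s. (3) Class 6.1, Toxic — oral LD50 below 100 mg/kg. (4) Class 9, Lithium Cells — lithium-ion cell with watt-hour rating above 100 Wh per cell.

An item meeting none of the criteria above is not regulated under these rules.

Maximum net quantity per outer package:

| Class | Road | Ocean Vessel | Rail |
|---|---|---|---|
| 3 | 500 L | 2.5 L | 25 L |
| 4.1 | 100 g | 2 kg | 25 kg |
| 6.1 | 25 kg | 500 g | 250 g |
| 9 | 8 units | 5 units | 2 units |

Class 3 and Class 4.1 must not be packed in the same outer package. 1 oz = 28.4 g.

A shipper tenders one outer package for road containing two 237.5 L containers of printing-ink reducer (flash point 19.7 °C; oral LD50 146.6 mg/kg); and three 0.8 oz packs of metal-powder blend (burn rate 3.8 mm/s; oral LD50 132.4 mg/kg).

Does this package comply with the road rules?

With flash point 19.7 °C (< 60.5 °C), the printing-ink reducer falls in Class 3.
Burn rate 3.8 mm/s meets the Class 4.1 criterion (Flammable Solid), so the metal-powder blend is Class 4.1.
Class 3 quantity: two 237.5 L containers = 475 L.
475 L ≤ 500 L (road limit, Class 3) — within limit.
Class 4.1 quantity: three 0.8 oz packs = 68.16 g.
68.16 g is within the road limit of 100 g for Class 4.1.
Class 3 and Class 4.1 may not share an outer package.

No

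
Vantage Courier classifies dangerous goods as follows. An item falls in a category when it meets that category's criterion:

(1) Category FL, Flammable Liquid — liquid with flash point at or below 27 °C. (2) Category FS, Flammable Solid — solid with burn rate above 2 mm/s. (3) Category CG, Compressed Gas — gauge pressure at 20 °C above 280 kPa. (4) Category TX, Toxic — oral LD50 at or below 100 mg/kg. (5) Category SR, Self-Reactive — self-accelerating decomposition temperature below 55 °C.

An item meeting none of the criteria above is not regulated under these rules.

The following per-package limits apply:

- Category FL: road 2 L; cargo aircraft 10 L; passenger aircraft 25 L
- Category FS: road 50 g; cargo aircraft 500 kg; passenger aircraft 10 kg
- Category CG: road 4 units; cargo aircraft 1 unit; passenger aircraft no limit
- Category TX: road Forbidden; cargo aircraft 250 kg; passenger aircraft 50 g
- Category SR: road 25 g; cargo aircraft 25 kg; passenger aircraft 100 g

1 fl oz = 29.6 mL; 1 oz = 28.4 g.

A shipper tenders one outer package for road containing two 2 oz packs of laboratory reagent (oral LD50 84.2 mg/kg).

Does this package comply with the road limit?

No

With oral LD50 84.2 mg/kg (≤ 100 mg/kg), the laboratory reagent falls in Category TX.
Category TX quantity: two 2 oz packs = 113.6 g.
Category TX is Forbidden by road.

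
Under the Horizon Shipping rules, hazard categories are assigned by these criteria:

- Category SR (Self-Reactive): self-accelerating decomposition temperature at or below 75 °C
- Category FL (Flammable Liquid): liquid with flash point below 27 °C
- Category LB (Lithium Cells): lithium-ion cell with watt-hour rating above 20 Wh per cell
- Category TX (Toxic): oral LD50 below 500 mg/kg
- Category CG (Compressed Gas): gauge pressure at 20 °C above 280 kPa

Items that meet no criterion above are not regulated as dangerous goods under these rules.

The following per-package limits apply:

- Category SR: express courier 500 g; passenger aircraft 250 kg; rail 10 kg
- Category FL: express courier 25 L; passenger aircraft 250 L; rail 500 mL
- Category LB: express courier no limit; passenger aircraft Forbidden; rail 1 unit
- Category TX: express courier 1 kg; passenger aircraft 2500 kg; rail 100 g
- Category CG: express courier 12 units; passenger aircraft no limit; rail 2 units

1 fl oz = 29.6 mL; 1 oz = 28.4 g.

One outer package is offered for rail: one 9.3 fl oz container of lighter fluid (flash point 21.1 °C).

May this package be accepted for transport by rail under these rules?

Flash point 21.1 °C meets the Category FL criterion (Flammable Liquid), so the lighter fluid is Category FL.
Category FL quantity: one 9.3 fl oz container = 275.28 mL.
275.28 mL is within the rail limit of 500 mL for Category FL.

Yes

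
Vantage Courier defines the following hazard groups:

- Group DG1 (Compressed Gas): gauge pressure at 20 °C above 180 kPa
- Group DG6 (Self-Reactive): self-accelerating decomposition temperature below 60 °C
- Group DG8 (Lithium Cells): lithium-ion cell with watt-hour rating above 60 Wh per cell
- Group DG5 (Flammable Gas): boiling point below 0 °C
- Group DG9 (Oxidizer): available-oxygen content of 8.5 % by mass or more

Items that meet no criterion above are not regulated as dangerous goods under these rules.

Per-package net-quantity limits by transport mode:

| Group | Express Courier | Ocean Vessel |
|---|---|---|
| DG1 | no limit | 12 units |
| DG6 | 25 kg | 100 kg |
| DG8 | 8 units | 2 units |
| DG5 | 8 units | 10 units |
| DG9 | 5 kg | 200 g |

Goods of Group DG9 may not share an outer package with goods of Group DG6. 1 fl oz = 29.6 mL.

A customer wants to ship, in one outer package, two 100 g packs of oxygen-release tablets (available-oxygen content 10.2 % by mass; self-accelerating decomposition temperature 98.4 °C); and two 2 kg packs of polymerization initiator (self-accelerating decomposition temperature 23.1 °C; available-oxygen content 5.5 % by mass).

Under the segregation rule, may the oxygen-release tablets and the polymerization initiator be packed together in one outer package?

No

With available-oxygen content 10.2 % by mass (≥ 8.5 % by mass), the oxygen-release tablets fall in Group DG9.
With self-accelerating decomposition temperature 23.1 °C (< 60 °C), the polymerization initiator falls in Group DG6.
Group DG9 and Group DG6 may not share an outer package.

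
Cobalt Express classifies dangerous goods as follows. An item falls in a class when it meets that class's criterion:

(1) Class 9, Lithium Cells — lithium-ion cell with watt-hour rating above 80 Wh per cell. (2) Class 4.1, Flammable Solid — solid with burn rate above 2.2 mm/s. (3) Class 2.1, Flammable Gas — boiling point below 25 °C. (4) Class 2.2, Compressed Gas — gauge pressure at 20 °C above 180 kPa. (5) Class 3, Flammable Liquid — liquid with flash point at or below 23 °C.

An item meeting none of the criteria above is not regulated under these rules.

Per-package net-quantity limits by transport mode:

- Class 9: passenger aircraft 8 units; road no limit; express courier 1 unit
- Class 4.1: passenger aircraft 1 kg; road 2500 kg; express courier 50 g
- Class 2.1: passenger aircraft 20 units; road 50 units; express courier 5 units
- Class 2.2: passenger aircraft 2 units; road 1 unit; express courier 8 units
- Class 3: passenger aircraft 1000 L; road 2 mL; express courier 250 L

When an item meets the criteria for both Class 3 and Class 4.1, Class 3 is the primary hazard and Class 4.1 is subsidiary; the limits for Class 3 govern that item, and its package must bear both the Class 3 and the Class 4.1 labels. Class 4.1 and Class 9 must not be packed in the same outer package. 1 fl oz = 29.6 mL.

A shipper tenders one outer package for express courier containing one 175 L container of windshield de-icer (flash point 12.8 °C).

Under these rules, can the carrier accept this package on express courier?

Yes

The windshield de-icer has flash point 12.8 °C, which is ≤ 23 °C, so it is Class 3 (Flammable Liquid).
Class 3 quantity: 175 L.
175 L ≤ 250 L (express courier limit, Class 3) — within limit.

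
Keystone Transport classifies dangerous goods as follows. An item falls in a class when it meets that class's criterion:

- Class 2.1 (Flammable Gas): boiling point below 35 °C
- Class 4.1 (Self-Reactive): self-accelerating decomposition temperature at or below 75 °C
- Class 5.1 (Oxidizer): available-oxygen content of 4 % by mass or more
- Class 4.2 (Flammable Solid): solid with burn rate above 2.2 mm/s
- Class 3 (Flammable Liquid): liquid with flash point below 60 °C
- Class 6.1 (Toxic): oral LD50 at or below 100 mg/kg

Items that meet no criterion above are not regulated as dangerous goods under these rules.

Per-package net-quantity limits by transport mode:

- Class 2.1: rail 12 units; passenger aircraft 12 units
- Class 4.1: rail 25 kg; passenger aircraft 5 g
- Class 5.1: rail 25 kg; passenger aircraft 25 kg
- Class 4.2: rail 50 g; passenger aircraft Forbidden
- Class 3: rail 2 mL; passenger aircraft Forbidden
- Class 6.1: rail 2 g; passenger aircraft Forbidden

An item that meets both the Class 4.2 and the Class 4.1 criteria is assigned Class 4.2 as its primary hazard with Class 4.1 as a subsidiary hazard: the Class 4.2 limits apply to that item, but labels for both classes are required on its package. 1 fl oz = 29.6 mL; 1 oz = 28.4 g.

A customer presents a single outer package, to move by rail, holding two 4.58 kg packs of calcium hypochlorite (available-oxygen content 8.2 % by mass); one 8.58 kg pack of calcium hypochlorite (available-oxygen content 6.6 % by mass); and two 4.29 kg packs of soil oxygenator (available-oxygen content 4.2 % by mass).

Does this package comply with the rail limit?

No

The calcium hypochlorite has available-oxygen content 8.2 % by mass, which is ≥ 4 % by mass, so it is Class 5.1 (Oxidizer).
Calcium hypochlorite: available-oxygen content 6.6 % by mass ≥ 4 % by mass → Class 5.1 (Oxidizer).
Soil oxygenator: available-oxygen content 4.2 % by mass ≥ 4 % by mass → Class 5.1 (Oxidizer).
Class 5.1 net quantity: (two 4.58 kg packs = 9.16 kg) + 8.58 kg + (two 4.29 kg packs = 8.58 kg) = 26.32 kg.
26.32 kg exceeds the rail limit of 25 kg for Class 5.1.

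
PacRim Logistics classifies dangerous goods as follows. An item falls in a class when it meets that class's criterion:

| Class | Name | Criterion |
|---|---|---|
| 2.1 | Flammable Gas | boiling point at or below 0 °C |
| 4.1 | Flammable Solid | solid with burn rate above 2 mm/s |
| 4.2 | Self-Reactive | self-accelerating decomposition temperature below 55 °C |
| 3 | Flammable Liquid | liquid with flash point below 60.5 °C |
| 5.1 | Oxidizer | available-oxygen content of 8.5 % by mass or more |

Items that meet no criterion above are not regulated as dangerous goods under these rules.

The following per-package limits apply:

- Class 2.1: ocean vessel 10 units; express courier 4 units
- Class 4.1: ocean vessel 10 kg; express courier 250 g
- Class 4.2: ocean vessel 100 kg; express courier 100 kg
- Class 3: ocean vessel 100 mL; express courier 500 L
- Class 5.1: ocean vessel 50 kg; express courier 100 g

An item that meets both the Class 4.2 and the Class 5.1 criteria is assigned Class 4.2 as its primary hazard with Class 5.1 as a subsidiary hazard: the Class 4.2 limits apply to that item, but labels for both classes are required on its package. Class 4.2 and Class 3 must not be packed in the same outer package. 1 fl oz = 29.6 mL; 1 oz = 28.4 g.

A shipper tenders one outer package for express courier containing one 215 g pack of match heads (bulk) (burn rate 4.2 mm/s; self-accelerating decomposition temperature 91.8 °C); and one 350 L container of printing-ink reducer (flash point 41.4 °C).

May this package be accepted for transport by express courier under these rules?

The match heads (bulk) have burn rate 4.2 mm/s, which is > 2 mm/s, so they are Class 4.1 (Flammable Solid).
Printing-ink reducer: flash point 41.4 °C < 60.5 °C → Class 3 (Flammable Liquid).
Class 4.1 quantity: 215 g.
That is within the Class 4.1 express courier limit of 250 g.
Class 3 quantity: 350 L.
350 L is within the express courier limit of 500 L for Class 3.
The segregation rule (Class 4.2 with Class 3) does not apply to Class 4.1 with Class 3.
Every hazard class is within its express courier limit and no segregation rule is violated.

Yes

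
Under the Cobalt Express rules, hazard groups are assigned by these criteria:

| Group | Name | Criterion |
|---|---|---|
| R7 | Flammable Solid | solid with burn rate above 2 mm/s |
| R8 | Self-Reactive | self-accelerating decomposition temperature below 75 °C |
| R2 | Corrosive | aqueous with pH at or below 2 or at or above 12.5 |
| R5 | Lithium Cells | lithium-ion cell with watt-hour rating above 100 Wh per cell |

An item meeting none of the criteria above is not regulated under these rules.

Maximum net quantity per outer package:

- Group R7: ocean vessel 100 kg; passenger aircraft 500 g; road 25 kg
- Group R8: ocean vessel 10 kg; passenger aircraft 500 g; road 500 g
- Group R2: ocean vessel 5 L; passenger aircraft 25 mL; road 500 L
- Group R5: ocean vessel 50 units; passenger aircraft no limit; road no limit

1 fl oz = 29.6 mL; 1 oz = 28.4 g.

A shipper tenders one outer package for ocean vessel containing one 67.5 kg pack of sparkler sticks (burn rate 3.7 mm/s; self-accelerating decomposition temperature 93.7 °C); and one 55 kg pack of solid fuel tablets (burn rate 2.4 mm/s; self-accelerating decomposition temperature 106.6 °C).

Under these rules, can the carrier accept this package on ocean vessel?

Sparkler sticks: burn rate 3.7 mm/s > 2 mm/s → Group R7 (Flammable Solid).
Solid fuel tablets: burn rate 2.4 mm/s > 2 mm/s → Group R7 (Flammable Solid).
Group R7 net quantity: 67.5 kg + 55 kg = 122.5 kg.
122.5 kg exceeds the ocean vessel limit of 100 kg for Group R7.

No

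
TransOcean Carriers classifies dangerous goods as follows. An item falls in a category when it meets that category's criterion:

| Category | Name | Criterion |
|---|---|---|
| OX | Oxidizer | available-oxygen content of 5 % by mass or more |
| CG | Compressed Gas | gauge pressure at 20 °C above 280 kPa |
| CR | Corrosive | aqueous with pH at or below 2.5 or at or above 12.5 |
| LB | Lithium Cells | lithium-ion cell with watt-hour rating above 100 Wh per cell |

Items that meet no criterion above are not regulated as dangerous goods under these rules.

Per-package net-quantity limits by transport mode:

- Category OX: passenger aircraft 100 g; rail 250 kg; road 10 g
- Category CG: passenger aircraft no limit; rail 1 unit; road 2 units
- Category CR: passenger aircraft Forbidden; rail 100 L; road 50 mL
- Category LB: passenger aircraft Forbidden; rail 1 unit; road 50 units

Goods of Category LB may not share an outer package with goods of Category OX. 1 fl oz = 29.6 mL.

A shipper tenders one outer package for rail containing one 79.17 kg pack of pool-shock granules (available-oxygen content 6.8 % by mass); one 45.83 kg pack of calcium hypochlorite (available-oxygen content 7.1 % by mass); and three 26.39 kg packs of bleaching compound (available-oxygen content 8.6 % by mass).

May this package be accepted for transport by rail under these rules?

Yes

Available-oxygen content 6.8 % by mass meets the Category OX criterion (Oxidizer), so the pool-shock granules are Category OX.
Available-oxygen content 7.1 % by mass meets the Category OX criterion (Oxidizer), so the calcium hypochlorite is Category OX.
With available-oxygen content 8.6 % by mass (≥ 5 % by mass), the bleaching compound falls in Category OX.
Category OX net quantity: 79.17 kg + 45.83 kg + (three 26.39 kg packs = 79.17 kg) = 204.17 kg.
204.17 kg ≤ 250 kg (rail limit, Category OX) — within limit.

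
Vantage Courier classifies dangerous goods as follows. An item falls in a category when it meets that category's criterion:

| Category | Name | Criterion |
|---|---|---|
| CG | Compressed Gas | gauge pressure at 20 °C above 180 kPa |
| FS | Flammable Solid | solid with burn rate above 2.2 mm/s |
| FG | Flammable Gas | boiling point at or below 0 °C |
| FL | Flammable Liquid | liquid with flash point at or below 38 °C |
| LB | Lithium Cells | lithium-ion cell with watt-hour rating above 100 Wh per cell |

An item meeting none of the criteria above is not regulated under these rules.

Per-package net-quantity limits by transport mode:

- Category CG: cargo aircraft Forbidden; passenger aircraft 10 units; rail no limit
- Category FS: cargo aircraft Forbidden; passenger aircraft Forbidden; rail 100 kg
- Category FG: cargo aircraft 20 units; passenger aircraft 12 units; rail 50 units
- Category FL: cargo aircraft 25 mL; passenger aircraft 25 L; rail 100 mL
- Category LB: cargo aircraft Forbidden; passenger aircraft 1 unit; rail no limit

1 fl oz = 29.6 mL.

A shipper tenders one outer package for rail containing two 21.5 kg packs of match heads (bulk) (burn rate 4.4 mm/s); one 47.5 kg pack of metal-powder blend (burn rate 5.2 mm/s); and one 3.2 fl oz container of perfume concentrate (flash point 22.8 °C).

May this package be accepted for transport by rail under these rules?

With burn rate 4.4 mm/s (> 2.2 mm/s), the match heads (bulk) fall in Category FS.
With burn rate 5.2 mm/s (> 2.2 mm/s), the metal-powder blend falls in Category FS.
Flash point 22.8 °C meets the Category FL criterion (Flammable Liquid), so the perfume concentrate is Category FL.
Category FS net quantity: (two 21.5 kg packs = 43 kg) + 47.5 kg = 90.5 kg.
That is within the Category FS rail limit of 100 kg.
Category FL quantity: one 3.2 fl oz container = 94.72 mL.
94.72 mL ≤ 100 mL (rail limit, Category FL) — within limit.
Every hazard category is within its rail limit and no segregation rule is violated.

Yes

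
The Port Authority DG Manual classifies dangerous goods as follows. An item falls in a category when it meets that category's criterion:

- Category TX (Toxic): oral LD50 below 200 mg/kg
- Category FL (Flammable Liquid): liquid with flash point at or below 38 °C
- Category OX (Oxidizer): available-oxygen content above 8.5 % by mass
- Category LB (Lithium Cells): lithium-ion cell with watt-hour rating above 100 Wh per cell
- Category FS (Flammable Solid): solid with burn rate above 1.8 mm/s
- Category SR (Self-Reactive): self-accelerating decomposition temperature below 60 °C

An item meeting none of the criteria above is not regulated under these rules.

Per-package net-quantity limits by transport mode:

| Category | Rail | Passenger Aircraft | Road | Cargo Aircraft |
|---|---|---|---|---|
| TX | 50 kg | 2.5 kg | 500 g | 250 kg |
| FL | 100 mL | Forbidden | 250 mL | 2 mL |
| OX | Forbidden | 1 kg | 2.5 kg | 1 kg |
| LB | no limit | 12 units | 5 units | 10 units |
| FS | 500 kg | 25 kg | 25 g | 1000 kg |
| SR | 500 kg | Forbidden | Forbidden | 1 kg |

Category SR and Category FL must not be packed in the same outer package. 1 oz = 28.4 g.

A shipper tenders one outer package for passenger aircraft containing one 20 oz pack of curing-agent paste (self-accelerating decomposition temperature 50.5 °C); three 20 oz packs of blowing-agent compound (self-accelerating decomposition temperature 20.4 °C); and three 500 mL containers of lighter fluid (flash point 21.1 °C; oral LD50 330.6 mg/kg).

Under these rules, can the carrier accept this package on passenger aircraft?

No

With self-accelerating decomposition temperature 50.5 °C (< 60 °C), the curing-agent paste falls in Category SR.
Blowing-agent compound: self-accelerating decomposition temperature 20.4 °C < 60 °C → Category SR (Self-Reactive).
Lighter fluid: flash point 21.1 °C ≤ 38 °C → Category FL (Flammable Liquid).
Total Category SR: (one 20 oz pack = 568 g) + (three 20 oz packs = 1.704 kg) = 2.272 kg.
Category SR is Forbidden by passenger aircraft.
Category FL quantity: three 500 mL containers = 1.5 L.
Category FL is Forbidden by passenger aircraft.
Category SR and Category FL may not share an outer package.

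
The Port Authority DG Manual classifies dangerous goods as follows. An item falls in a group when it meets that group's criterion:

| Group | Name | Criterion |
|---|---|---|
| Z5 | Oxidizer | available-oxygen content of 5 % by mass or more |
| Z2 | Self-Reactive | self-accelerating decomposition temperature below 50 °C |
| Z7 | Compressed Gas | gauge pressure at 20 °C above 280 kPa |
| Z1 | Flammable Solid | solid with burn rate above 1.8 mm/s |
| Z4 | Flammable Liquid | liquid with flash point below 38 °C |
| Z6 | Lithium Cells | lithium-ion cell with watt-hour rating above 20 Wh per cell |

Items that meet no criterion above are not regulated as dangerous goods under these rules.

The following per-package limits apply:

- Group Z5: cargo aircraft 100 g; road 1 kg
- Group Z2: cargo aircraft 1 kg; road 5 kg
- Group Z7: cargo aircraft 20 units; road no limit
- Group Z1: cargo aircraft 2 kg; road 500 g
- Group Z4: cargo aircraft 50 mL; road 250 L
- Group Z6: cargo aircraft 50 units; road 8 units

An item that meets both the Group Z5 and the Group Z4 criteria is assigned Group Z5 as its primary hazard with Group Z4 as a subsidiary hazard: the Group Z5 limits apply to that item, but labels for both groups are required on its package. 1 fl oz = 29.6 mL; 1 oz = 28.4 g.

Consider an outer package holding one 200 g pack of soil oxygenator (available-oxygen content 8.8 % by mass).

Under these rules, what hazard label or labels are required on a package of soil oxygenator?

Available-oxygen content 8.8 % by mass meets the Group Z5 criterion (Oxidizer), so the soil oxygenator is Group Z5.
Only the Group Z5 label is required.

Group Z5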